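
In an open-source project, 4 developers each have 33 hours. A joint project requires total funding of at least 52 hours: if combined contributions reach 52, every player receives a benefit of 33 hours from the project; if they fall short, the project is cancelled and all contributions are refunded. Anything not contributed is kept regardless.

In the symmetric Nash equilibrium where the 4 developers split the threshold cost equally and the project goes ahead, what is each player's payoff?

Equal share of the threshold: 52/4 = 13.
At this profile no one gains by cutting their contribution: any cut drops the total below 52, the project is cancelled, contributions are refunded, and the deviator ends with 33, which is less than 33 − 13 + 33 = 53. Contributing more than 13 just wastes the excess. So contributing exactly 13 is a best response.
Each player's payoff: 33 − 13 + 33 = 53.

53 hours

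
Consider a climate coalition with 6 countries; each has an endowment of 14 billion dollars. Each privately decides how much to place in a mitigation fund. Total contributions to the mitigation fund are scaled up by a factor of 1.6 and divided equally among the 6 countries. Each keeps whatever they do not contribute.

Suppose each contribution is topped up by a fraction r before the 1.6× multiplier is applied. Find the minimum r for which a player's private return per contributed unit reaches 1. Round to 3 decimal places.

With matching at rate r, one contributed unit becomes (1 + r) in the mitigation fund and returns 1.6 × (1 + r) / 6 to the contributor.
Setting this equal to 1: 1 + r = 6/1.6 = 3.7500.
So the minimum matching rate is r = 3.7500 − 1 = 2.750.

2.750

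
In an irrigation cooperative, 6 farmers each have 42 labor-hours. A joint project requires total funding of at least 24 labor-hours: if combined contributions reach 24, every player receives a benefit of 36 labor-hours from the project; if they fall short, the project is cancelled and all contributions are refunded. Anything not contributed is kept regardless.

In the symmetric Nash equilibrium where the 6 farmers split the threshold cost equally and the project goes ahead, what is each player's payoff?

Equal share of the threshold: 24/6 = 4.
At this profile no one gains by cutting their contribution: any cut drops the total below 24, the project is cancelled, contributions are refunded, and the deviator ends with 42, which is less than 42 − 4 + 36 = 74. Contributing more than 4 just wastes the excess. So contributing exactly 4 is a best response.
Each player's payoff: 42 − 4 + 36 = 74.

74 labor-hours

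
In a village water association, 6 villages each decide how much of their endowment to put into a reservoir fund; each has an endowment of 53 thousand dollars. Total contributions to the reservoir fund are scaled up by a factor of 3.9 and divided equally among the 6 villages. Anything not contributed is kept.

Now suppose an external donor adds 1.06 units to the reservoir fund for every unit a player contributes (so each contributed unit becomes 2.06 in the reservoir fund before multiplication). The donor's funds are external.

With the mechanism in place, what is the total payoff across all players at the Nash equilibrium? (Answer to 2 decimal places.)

The effective private return per unit is now 3.9 × 2.06 / 6 = 1.3390 > 1, so every player's dominant strategy flips to full contribution.
So the Nash equilibrium is full contribution by all 6; the group earns 3.9 × 2.06 × 318 = 2554.81.

2554.81 thousand dollars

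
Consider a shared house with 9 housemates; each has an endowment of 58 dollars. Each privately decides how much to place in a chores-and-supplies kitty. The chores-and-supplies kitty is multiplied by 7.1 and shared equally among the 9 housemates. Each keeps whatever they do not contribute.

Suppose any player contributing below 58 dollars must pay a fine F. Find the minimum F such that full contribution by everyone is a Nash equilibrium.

Given the others contribute fully, the best deviation is to contribute 0 (any partial contribution still incurs the fine and gives up units whose private return 0.7889 is below 1).
Deviating from 58 to 0 saves 58 dollars but forfeits the deviator's share of the drop in the chores-and-supplies kitty: 7.1/9 × 58 = 45.76.
So the deviation gain is 58 − 45.76 = 12.24, and the fine must be at least 12.24 dollars to wipe it out.

12.24 dollars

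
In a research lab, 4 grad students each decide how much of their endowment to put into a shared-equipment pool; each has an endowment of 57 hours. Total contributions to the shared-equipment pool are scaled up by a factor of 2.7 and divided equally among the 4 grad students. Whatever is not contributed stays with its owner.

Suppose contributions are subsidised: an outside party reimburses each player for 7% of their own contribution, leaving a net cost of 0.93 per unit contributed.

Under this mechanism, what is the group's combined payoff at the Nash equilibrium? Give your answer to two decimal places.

228.00 hours

With the mechanism, a contributed unit returns (2.7/4) / 0.93 = 0.7258 per unit of net cost — still below 1 — so contributing 0 remains dominant for every player.
Everyone keeps their endowment and the group total is 4 × 57 = 228.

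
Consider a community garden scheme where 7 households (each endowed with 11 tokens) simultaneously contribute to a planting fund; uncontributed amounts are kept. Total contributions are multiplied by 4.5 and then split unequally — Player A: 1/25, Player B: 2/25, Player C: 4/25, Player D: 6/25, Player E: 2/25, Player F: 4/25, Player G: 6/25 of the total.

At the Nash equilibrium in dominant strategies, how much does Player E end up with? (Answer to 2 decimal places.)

For player j, contributing a unit is worthwhile iff 4.5 × (j's share) ≥ 1, i.e. iff j's share is at least 0.2222.
Player D and Player G are above the threshold, contributing 11 each; the remaining 5 contribute 0. Total contributed: 22.
Player E keeps 11 and receives 4.5 × 22 × 2/25 = 7.92 from the planting fund, for a payoff of 18.92.

18.92 tokens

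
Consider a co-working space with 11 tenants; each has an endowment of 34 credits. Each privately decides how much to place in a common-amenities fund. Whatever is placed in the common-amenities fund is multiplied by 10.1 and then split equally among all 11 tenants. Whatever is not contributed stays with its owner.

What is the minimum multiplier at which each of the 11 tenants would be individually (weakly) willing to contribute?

A contributed unit returns (multiplier)/11 to its contributor.
This reaches 1 exactly when the multiplier is 11.

11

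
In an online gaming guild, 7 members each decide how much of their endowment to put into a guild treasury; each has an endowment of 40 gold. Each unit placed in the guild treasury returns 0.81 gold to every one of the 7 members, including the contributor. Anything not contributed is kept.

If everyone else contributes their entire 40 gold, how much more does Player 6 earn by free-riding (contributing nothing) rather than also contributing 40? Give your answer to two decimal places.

7.60 gold

Switching from a contribution of 40 to 0 lets Player 6 keep an extra 40 gold, but lowers the guild treasury by 40, which costs Player 6 their own share of that drop: 0.81 × 40 = 32.40.
Net gain = 40 − 32.40 = 7.60. The private return per contributed unit (0.81) is below 1, so free-riding is indeed the best response regardless of what the others do.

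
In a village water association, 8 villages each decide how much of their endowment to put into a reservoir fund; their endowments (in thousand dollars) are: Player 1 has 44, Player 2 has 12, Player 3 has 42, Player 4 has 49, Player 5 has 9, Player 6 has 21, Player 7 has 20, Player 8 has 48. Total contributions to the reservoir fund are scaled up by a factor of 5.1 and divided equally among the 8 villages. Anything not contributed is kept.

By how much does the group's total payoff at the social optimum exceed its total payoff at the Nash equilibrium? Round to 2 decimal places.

1004.50 thousand dollars

The private return per contributed unit is 5.1/8 = 0.6375 < 1 for every player regardless of endowment, so the Nash equilibrium is zero contribution and the group total is Σ E_j = 44 + 12 + 42 + 49 + 9 + 21 + 20 + 48 = 245.
Each contributed unit returns 5.100 to the group, so the social optimum is full contribution by everyone: group total = 5.100 × 245 = 1249.50.
Efficiency loss = (5.100 − 1) × 245 = 1004.50.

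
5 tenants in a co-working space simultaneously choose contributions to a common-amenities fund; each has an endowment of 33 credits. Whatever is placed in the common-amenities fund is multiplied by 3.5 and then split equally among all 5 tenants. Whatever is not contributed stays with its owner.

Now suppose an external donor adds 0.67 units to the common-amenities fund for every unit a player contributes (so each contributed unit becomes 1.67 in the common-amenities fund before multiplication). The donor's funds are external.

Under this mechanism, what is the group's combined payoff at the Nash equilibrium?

Under the mechanism each unit contributed yields 3.5 × 1.67 / 5 = 1.1690 back to its contributor per unit of net cost, which exceeds 1, making full contribution the dominant choice for everyone.
At the Nash equilibrium everyone contributes 33. Group total payoff = 3.5 × 1.67 × 165 = 964.43.

964.43 credits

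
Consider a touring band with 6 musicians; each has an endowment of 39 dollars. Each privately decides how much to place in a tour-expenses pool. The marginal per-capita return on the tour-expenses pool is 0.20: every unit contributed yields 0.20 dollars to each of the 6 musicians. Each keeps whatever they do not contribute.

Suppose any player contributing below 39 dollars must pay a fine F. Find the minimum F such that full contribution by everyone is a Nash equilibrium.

31.20 dollars

Given the others contribute fully, the best deviation is to contribute 0 (any partial contribution still incurs the fine and gives up units whose private return 0.20 is below 1).
Deviating from 39 to 0 saves 39 dollars but forfeits the deviator's share of the drop in the tour-expenses pool: 0.20 × 39 = 7.80.
So the deviation gain is 39 − 7.80 = 31.20, and the fine must be at least 31.20 dollars to wipe it out.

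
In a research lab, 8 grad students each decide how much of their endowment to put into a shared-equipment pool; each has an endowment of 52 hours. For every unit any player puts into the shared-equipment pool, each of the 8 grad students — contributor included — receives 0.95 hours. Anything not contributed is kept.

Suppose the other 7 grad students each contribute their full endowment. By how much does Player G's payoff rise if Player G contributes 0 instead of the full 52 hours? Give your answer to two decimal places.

Switching from a contribution of 52 to 0 lets Player G keep an extra 52 hours, but lowers the shared-equipment pool by 52, which costs Player G their own share of that drop: 0.95 × 52 = 49.40.
Net gain = 52 − 49.40 = 2.60. The private return per contributed unit (0.95) is below 1, so free-riding is indeed the best response regardless of what the others do.

2.60 hours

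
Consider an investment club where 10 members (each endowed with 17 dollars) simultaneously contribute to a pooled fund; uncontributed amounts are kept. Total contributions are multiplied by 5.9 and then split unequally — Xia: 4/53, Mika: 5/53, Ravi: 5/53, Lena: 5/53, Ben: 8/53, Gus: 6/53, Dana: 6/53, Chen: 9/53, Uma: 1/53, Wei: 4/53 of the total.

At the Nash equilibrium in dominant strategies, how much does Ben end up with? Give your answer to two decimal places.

32.14 dollars

Each unit j contributes comes back to j as 5.9 × (j's share), so j prefers to contribute only if that share exceeds 1/5.9 = 0.1695; otherwise keeping the unit dominates.
The only share above 0.1695 is Chen's 9/53, contributing 17; the remaining 9 contribute 0. Total contributed: 17.
Ben keeps 17 and receives 5.9 × 17 × 8/53 = 15.14 from the pooled fund, for a payoff of 32.14.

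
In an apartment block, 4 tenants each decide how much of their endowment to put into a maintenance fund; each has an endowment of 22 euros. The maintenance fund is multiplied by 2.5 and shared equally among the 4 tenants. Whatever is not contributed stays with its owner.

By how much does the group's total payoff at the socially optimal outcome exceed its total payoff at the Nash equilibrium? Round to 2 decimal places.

132.00 euros

Each contributed unit returns 2.5/4 = 0.6250 to its contributor — below 1 — so contributing 0 is dominant for every player. At the Nash equilibrium everyone keeps their 22, and the group total is 4 × 22 = 88.
Each contributed unit returns 2.500 to the group as a whole (0.6250 to each of 4 players), which exceeds 1, so the social optimum is full contribution: group total = 2.500 × 88 = 220.00.
Efficiency loss = 220.00 − 88 = 132.00.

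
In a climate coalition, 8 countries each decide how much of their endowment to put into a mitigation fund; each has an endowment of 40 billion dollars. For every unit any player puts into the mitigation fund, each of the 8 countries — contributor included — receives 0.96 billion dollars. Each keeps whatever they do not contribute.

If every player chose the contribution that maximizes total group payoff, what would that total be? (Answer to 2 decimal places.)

2457.60 billion dollars

Each contributed unit returns 7.680 to the group as a whole (0.96 to each of 8 players), which exceeds 1, so the social optimum is full contribution: group total = 7.680 × 320 = 2457.60.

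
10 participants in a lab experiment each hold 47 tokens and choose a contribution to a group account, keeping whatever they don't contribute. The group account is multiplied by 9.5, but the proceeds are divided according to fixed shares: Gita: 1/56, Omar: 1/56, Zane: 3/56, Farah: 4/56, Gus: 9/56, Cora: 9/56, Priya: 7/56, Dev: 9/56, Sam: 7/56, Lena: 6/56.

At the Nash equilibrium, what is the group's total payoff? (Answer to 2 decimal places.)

2867.00 tokens

Each unit j contributes comes back to j as 9.5 × (j's share), so j prefers to contribute only if that share exceeds 1/9.5 = 0.1053; otherwise keeping the unit dominates.
Gus, Cora, Priya, Dev, Sam and Lena clear that bar, contributing 47 each; the remaining 4 contribute 0. Total contributed: 282.
The group account pays out 9.5 × 282 = 2679.00 in total (split across the unequal shares, but the aggregate is all that matters for the group sum).
The 4 free-riders keep 47 each, adding 188. Group total = 188 + 2679.00 = 2867.00.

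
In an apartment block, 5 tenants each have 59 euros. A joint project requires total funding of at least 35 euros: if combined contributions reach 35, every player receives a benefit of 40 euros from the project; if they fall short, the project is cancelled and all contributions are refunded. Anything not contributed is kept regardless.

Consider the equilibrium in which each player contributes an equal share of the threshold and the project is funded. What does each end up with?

Equal share of the threshold: 35/5 = 7.
At this profile no one gains by cutting their contribution: any cut drops the total below 35, the project is cancelled, contributions are refunded, and the deviator ends with 59, which is less than 59 − 7 + 40 = 92. Contributing more than 7 just wastes the excess. So contributing exactly 7 is a best response.
Each player's payoff: 59 − 7 + 40 = 92.

92 euros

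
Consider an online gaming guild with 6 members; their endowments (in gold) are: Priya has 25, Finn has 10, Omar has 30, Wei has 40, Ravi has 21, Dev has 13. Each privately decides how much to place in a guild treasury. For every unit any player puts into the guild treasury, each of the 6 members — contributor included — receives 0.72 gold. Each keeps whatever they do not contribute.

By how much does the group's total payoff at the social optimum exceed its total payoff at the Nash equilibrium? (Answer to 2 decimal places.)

The private return per contributed unit is 0.72 < 1 for everyone, so the Nash equilibrium is zero contribution and the group total is Σ E_j = 25 + 10 + 30 + 40 + 21 + 13 = 139.
Each contributed unit returns 4.320 to the group, so the social optimum is full contribution by everyone: group total = 4.320 × 139 = 600.48.
Efficiency loss = (4.320 − 1) × 139 = 461.48.

461.48 gold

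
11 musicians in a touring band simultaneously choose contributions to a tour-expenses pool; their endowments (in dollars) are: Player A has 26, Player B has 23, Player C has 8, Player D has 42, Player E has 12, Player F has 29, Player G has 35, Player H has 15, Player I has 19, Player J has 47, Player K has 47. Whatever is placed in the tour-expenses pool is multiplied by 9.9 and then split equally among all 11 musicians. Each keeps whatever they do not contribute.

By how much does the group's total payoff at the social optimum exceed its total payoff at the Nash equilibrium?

2696.70 dollars

The private return per contributed unit is 9.9/11 = 0.9000 < 1 for every player regardless of endowment, so the Nash equilibrium is zero contribution and the group total is Σ E_j = 26 + 23 + 8 + 42 + 12 + 29 + 35 + 15 + 19 + 47 + 47 = 303.
Each contributed unit returns 9.900 to the group, so the social optimum is full contribution by everyone: group total = 9.900 × 303 = 2999.70.
Efficiency loss = (9.900 − 1) × 303 = 2696.70.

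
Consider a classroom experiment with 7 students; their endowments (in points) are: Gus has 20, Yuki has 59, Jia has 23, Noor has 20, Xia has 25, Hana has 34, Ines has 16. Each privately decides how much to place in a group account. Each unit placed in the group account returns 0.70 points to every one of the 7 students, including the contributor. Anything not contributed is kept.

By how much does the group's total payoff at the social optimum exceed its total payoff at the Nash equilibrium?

The private return per contributed unit is 0.70 < 1 for everyone, so the Nash equilibrium is zero contribution and the group total is Σ E_j = 20 + 59 + 23 + 20 + 25 + 34 + 16 = 197.
Each contributed unit returns 4.900 to the group, so the social optimum is full contribution by everyone: group total = 4.900 × 197 = 965.30.
Efficiency loss = (4.900 − 1) × 197 = 768.30.

768.30 points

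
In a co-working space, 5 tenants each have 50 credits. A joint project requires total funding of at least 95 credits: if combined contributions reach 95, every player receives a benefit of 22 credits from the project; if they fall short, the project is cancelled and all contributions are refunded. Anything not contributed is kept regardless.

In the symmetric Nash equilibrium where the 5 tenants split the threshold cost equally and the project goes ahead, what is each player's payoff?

53 credits

Equal share of the threshold: 95/5 = 19.
At this profile no one gains by cutting their contribution: any cut drops the total below 95, the project is cancelled, contributions are refunded, and the deviator ends with 50, which is less than 50 − 19 + 22 = 53. Contributing more than 19 just wastes the excess. So contributing exactly 19 is a best response.
Each player's payoff: 50 − 19 + 22 = 53.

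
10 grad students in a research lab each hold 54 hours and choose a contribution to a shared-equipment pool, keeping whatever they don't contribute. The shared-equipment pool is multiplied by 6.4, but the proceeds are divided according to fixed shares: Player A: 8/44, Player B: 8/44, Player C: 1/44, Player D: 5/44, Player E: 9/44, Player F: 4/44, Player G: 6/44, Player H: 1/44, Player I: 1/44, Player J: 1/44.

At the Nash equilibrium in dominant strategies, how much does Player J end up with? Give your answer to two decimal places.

77.56 hours

For player j, contributing a unit is worthwhile iff 6.4 × (j's share) ≥ 1, i.e. iff j's share is at least 0.1563.
Player A, Player B and Player E clear that bar, contributing 54 each; the remaining 7 contribute 0. Total contributed: 162.
Player J keeps 54 and receives 6.4 × 162 × 1/44 = 23.56 from the shared-equipment pool, for a payoff of 77.56.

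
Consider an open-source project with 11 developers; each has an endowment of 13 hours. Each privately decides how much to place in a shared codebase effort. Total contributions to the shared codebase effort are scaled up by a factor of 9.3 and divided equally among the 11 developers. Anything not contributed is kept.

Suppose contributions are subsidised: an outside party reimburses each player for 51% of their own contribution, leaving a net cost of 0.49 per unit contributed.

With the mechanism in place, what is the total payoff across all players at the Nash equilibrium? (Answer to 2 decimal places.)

1402.83 hours

The effective private return per unit is now (9.3/11) / 0.49 = 1.7254 > 1, so every player's dominant strategy flips to full contribution.
So the Nash equilibrium is full contribution by all 11; the group earns 11 × (13 × 0.51 + 9.3 × 13) = 1402.83.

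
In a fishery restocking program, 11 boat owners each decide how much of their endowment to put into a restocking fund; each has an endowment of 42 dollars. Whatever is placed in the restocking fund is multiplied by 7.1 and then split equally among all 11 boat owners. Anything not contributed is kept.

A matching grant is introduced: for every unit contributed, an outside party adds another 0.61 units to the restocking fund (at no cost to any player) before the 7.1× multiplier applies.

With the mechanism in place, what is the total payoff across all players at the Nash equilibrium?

The effective private return per unit is now 7.1 × 1.61 / 11 = 1.0392 > 1, so every player's dominant strategy flips to full contribution.
So the Nash equilibrium is full contribution by all 11; the group earns 7.1 × 1.61 × 462 = 5281.12.

5281.12 dollars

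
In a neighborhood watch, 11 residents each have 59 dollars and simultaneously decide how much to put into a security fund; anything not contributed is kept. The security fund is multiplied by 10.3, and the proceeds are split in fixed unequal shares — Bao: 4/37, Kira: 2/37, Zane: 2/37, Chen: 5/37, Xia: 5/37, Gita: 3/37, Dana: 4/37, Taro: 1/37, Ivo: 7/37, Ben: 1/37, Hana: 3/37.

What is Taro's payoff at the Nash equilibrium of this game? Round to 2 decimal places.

141.12 dollars

Player j's private return per contributed unit is 10.3 × (j's share). Contributing is weakly dominant for j when that share is at least 1/10.3 = 0.0971, and contributing 0 is dominant otherwise.
Bao, Chen, Xia, Dana and Ivo are above the threshold, contributing 59 each; the remaining 6 contribute 0. Total contributed: 295.
Taro keeps 59 and receives 10.3 × 295 × 1/37 = 82.12 from the security fund, for a payoff of 141.12.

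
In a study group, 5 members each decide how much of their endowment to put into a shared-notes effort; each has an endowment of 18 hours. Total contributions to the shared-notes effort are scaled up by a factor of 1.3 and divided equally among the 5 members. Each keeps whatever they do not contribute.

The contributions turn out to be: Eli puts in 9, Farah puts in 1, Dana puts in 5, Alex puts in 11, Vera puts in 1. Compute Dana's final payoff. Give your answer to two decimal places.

Total contributed: 9 + 1 + 5 + 11 + 1 = 27.
Each receives 1.3 × 27 / 5 = 7.02 from the shared-notes effort.
Dana keeps 18 − 5 = 13, so Dana's payoff is 13 + 7.02 = 20.02.

20.02 hours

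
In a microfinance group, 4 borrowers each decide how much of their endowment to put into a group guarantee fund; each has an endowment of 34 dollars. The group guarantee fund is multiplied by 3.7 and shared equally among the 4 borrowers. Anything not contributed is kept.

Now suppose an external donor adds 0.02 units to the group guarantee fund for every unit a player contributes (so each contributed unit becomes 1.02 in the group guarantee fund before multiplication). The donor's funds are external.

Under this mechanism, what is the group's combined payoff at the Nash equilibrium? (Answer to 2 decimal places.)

Even with the mechanism, each unit contributed returns only 3.7 × 1.02 / 4 = 0.9435 per unit of net cost, so contributing nothing is still dominant.
At the Nash equilibrium no one contributes; group total payoff = 4 × 34 = 136.

136.00 dollars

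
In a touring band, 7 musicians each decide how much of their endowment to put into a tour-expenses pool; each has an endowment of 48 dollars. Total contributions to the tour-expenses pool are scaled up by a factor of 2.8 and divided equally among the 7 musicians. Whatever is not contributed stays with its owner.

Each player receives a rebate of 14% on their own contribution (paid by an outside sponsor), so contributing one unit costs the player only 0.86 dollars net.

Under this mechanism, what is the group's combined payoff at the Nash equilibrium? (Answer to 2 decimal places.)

With the mechanism, a contributed unit returns (2.8/7) / 0.86 = 0.4651 per unit of net cost — still below 1 — so contributing 0 remains dominant for every player.
At the Nash equilibrium no one contributes; group total payoff = 7 × 48 = 336.

336.00 dollars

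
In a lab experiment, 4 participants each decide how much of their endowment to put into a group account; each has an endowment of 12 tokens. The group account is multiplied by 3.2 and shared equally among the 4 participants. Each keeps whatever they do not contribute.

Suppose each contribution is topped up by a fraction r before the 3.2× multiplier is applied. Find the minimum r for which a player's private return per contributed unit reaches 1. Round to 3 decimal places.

0.250

With matching at rate r, one contributed unit becomes (1 + r) in the group account and returns 3.2 × (1 + r) / 4 to the contributor.
Setting this equal to 1: 1 + r = 4/3.2 = 1.2500.
So the minimum matching rate is r = 1.2500 − 1 = 0.250.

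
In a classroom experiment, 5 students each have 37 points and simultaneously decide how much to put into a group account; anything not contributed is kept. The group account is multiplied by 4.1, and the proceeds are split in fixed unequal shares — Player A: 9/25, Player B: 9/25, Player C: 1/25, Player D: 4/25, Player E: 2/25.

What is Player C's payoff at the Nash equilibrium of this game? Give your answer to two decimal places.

Player j's private return per contributed unit is 4.1 × (j's share). Contributing is weakly dominant for j when that share is at least 1/4.1 = 0.2439, and contributing 0 is dominant otherwise.
Player A and Player B are above the threshold, contributing 37 each; the remaining 3 contribute 0. Total contributed: 74.
Player C keeps 37 and receives 4.1 × 74 × 1/25 = 12.14 from the group account, for a payoff of 49.14.

49.14 points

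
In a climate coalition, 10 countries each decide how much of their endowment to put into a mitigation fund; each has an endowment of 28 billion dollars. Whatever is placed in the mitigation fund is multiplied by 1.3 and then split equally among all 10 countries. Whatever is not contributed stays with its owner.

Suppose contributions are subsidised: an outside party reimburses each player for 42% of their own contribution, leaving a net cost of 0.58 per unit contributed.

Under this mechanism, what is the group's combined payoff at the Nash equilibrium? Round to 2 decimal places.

280.00 billion dollars

The effective private return is (1.3/10) / 0.58 = 0.2241, which is still under 1, so the mechanism doesn't change anyone's dominant strategy: zero contribution.
At the Nash equilibrium no one contributes; group total payoff = 10 × 28 = 280.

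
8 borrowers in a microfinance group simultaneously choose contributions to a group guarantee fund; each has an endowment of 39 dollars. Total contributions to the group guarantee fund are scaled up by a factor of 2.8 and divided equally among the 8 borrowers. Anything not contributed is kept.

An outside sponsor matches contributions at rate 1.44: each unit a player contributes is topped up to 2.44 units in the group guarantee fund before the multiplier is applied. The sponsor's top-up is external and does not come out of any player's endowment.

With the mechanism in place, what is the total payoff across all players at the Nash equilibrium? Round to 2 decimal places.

The effective private return is 2.8 × 2.44 / 8 = 0.8540, which is still under 1, so the mechanism doesn't change anyone's dominant strategy: zero contribution.
Everyone keeps their endowment and the group total is 8 × 39 = 312.

312.00 dollars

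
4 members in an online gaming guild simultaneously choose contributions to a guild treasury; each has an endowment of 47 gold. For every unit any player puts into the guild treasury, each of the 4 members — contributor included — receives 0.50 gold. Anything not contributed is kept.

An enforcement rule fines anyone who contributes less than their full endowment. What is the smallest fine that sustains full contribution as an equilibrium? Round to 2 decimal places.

23.50 gold

Given the others contribute fully, the best deviation is to contribute 0 (any partial contribution still incurs the fine and gives up units whose private return 0.50 is below 1).
Deviating from 47 to 0 saves 47 gold but forfeits the deviator's share of the drop in the guild treasury: 0.50 × 47 = 23.50.
So the deviation gain is 47 − 23.50 = 23.50, and the fine must be at least 23.50 gold to wipe it out.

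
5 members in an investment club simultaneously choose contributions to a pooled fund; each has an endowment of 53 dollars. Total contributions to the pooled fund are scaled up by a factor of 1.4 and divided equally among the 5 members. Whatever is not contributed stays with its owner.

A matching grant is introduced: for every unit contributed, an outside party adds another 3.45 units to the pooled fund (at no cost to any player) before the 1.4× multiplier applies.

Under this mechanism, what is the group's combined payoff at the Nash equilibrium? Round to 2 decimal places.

1650.95 dollars

The effective private return per unit is now 1.4 × 4.45 / 5 = 1.2460 > 1, so every player's dominant strategy flips to full contribution.
So the Nash equilibrium is full contribution by all 5; the group earns 1.4 × 4.45 × 265 = 1650.95.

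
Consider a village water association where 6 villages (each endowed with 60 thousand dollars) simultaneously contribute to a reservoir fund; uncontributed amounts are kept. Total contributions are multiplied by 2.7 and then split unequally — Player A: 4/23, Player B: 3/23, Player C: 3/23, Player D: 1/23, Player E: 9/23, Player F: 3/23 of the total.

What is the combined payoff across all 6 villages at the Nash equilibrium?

462.00 thousand dollars

A player with share s gets back 2.7·s per unit contributed, so full contribution is dominant for anyone with s > 1/2.7 = 0.3704 and zero contribution is dominant for anyone below.
Only Player E (9/23) clears that bar, contributing 60; the remaining 5 contribute 0. Total contributed: 60.
The reservoir fund pays out 2.7 × 60 = 162.00 in total (split across the unequal shares, but the aggregate is all that matters for the group sum).
The 5 free-riders keep 60 each, adding 300. Group total = 300 + 162.00 = 462.00.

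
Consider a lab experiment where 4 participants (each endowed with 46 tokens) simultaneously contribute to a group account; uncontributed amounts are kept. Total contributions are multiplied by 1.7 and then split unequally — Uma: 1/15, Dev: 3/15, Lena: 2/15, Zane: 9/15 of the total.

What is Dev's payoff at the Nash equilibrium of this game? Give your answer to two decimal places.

61.64 tokens

For player j, contributing a unit is worthwhile iff 1.7 × (j's share) ≥ 1, i.e. iff j's share is at least 0.5882.
Zane alone (share 9/15) is above the threshold, contributing 46; the remaining 3 contribute 0. Total contributed: 46.
Dev keeps 46 and receives 1.7 × 46 × 3/15 = 15.64 from the group account, for a payoff of 61.64.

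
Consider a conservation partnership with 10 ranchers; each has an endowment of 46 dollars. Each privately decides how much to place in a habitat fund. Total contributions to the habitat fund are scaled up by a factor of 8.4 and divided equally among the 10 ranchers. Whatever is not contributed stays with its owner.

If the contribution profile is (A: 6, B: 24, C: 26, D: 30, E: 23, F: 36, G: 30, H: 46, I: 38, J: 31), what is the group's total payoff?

2606.00 dollars

Total contributed: 6 + 24 + 26 + 30 + 23 + 36 + 30 + 46 + 38 + 31 = 290; total kept: 10 × 46 − 290 = 170.
The habitat fund pays out 8.4 × 290 = 2436.00 in aggregate.
Group total = 170 + 2436.00 = 2606.00.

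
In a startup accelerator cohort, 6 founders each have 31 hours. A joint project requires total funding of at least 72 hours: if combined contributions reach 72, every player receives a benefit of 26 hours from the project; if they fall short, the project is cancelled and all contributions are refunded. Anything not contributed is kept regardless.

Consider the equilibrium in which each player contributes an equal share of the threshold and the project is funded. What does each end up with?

45 hours

Equal share of the threshold: 72/6 = 12.
At this profile no one gains by cutting their contribution: any cut drops the total below 72, the project is cancelled, contributions are refunded, and the deviator ends with 31, which is less than 31 − 12 + 26 = 45. Contributing more than 12 just wastes the excess. So contributing exactly 12 is a best response.
Each player's payoff: 31 − 12 + 26 = 45.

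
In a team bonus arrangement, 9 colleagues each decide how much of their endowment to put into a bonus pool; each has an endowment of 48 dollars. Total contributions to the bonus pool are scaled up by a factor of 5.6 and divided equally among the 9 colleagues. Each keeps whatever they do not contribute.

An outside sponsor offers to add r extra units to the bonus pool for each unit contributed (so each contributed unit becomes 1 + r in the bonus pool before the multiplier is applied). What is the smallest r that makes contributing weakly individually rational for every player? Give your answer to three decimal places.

0.607

With matching at rate r, one contributed unit becomes (1 + r) in the bonus pool and returns 5.6 × (1 + r) / 9 to the contributor.
Setting this equal to 1: 1 + r = 9/5.6 = 1.6071.
So the minimum matching rate is r = 1.6071 − 1 = 0.607.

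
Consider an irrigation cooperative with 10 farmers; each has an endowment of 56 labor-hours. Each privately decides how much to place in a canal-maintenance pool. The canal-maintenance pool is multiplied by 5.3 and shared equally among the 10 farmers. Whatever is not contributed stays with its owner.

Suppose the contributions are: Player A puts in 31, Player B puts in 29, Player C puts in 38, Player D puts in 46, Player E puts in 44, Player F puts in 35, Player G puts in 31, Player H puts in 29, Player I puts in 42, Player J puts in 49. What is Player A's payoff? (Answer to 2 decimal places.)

Total contributed: 31 + 29 + 38 + 46 + 44 + 35 + 31 + 29 + 42 + 49 = 374.
Each receives 5.3 × 374 / 10 = 198.22 from the canal-maintenance pool.
Player A keeps 56 − 31 = 25, so Player A's payoff is 25 + 198.22 = 223.22.

223.22 labor-hours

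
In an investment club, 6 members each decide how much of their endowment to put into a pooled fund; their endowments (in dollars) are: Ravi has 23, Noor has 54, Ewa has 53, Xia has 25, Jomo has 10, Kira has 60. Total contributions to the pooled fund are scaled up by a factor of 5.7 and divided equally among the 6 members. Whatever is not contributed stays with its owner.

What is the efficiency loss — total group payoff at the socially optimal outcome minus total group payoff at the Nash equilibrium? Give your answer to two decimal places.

The private return per contributed unit is 5.7/6 = 0.9500 < 1 for every player regardless of endowment, so the Nash equilibrium is zero contribution and the group total is Σ E_j = 23 + 54 + 53 + 25 + 10 + 60 = 225.
Each contributed unit returns 5.700 to the group, so the social optimum is full contribution by everyone: group total = 5.700 × 225 = 1282.50.
Efficiency loss = (5.700 − 1) × 225 = 1057.50.

1057.50 dollars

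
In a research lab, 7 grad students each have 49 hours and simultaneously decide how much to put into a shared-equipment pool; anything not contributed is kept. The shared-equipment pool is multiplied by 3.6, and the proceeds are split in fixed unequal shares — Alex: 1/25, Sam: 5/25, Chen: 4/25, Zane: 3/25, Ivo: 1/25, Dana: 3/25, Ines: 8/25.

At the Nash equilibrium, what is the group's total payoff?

Player j's private return per contributed unit is 3.6 × (j's share). Contributing is weakly dominant for j when that share is at least 1/3.6 = 0.2778, and contributing 0 is dominant otherwise.
The only share above 0.2778 is Ines's 8/25, contributing 49; the remaining 6 contribute 0. Total contributed: 49.
The shared-equipment pool pays out 3.6 × 49 = 176.40 in total (split across the unequal shares, but the aggregate is all that matters for the group sum).
The 6 free-riders keep 49 each, adding 294. Group total = 294 + 176.40 = 470.40.

470.40 hours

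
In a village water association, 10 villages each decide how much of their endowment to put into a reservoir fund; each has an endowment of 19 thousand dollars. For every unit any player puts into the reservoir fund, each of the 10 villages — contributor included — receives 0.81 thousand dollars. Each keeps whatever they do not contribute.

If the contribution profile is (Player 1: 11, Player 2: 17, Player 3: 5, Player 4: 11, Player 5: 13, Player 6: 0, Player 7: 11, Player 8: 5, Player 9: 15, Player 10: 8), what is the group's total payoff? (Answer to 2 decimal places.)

Total contributed: 11 + 17 + 5 + 11 + 13 + 0 + 11 + 5 + 15 + 8 = 96; total kept: 10 × 19 − 96 = 94.
The reservoir fund pays out 0.81 × 10 × 96 = 777.60 in aggregate.
Group total = 94 + 777.60 = 871.60.

871.60 thousand dollars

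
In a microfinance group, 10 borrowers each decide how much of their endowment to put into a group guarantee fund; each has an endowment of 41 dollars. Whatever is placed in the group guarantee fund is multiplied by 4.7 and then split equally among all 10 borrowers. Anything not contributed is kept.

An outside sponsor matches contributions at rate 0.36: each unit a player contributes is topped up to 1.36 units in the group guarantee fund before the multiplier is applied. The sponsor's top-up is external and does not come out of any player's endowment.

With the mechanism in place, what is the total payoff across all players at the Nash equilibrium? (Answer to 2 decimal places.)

410.00 dollars

With the mechanism, a contributed unit returns 4.7 × 1.36 / 10 = 0.6392 per unit of net cost — still below 1 — so contributing 0 remains dominant for every player.
At the Nash equilibrium no one contributes; group total payoff = 10 × 41 = 410.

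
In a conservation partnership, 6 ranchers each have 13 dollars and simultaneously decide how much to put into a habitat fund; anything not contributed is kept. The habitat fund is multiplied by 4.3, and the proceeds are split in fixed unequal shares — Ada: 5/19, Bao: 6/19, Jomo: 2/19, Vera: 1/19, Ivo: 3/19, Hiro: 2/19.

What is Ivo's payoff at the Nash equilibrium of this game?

30.65 dollars

For player j, contributing a unit is worthwhile iff 4.3 × (j's share) ≥ 1, i.e. iff j's share is at least 0.2326.
Ada and Bao are above the threshold, contributing 13 each; the remaining 4 contribute 0. Total contributed: 26.
Ivo keeps 13 and receives 4.3 × 26 × 3/19 = 17.65 from the habitat fund, for a payoff of 30.65.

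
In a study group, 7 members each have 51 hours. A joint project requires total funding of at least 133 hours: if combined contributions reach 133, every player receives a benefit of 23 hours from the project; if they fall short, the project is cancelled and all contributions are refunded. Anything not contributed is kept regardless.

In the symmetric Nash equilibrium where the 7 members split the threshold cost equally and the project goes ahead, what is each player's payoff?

55 hours

Equal share of the threshold: 133/7 = 19.
At this profile no one gains by cutting their contribution: any cut drops the total below 133, the project is cancelled, contributions are refunded, and the deviator ends with 51, which is less than 51 − 19 + 23 = 55. Contributing more than 19 just wastes the excess. So contributing exactly 19 is a best response.
Each player's payoff: 51 − 19 + 23 = 55.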